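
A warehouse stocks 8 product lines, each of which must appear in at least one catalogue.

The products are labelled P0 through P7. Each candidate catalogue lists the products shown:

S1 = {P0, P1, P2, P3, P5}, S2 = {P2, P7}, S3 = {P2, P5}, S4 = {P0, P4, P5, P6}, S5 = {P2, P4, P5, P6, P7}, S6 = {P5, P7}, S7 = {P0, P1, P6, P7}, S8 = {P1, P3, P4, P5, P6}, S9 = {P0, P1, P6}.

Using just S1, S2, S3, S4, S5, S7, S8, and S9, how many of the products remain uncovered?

Union of S1, S2, S3, S4, S5, S7, S8, S9 = {P0, P1, P2, P3, P4, P5, P6, P7} — that's every product, so 0 are uncovered.

0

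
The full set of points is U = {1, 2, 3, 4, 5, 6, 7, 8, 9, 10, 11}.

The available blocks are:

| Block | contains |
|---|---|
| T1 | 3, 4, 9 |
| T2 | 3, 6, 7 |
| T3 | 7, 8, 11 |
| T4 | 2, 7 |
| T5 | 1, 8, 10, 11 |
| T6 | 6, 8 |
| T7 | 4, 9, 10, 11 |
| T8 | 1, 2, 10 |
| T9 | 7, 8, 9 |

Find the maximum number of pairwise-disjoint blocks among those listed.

T1, T4, T5 are pairwise disjoint (T1={3,4,9}; T4={2,7}; T5={1,8,10,11}).
Every remaining block overlaps one of these, and no 4 of the listed blocks are pairwise disjoint, so 3 is the maximum.

3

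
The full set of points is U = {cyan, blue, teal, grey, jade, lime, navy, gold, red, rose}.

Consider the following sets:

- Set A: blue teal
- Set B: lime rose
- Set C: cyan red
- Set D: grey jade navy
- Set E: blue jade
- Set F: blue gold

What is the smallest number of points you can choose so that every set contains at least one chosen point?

4

Take H = {cyan, blue, jade, lime}. Each listed set contains at least one of these, so H is a hitting set of size 4.
The sets B, C, D, F are pairwise disjoint, so any hitting set needs a separate point for each — at least 4. Hence 4 is optimal.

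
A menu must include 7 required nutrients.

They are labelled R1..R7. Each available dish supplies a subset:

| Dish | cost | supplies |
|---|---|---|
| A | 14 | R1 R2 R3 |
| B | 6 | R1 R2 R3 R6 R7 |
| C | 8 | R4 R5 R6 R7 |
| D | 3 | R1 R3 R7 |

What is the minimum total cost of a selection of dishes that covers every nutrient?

B, C together cover every nutrient (B ∪ C = {R1, R2, R3, R4, R5, R6, R7}); total cost 6 + 8 = 14.
The greedy pick D, C, B costs 17; no covering selection beats 14.

14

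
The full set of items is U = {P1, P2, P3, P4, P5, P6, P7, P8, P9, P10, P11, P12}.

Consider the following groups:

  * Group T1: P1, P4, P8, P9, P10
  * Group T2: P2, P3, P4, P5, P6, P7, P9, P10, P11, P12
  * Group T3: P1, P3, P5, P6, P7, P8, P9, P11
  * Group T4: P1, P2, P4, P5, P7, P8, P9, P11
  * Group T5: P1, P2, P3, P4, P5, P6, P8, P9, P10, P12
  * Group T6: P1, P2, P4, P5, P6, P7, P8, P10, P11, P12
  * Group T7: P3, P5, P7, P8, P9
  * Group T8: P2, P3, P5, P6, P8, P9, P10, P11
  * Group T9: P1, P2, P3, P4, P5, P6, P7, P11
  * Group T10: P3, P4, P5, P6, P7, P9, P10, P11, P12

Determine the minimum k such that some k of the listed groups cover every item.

T3 and T5 together: T3 ∪ T5 = {P1, P2, P3, P4, P5, P6, P7, P8, P9, P10, P11, P12} — every item is covered.
No single group has all 12 items (the largest, T2, has 10), so 2 is optimal.

2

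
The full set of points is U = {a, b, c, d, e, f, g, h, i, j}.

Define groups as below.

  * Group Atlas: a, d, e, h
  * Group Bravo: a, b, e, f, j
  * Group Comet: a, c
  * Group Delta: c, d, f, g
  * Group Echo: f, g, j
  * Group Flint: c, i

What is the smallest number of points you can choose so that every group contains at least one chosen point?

3

The 3 points {c, d, j} hit every group.
The groups Atlas, Echo, Flint are pairwise disjoint, so any hitting set needs a separate point for each — at least 3. Hence 3 is optimal.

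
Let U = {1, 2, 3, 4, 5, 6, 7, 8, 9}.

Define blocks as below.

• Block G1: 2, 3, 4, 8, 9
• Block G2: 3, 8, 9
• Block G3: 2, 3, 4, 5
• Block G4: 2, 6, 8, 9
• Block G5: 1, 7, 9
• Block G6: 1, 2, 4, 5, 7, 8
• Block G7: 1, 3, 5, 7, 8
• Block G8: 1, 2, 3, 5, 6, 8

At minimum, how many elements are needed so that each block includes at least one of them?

Take H = {5, 9}. Each listed block contains at least one of these, so H is a hitting set of size 2.
The blocks G3, G5 are pairwise disjoint, so any hitting set needs a separate element for each — at least 2. Hence 2 is optimal.

2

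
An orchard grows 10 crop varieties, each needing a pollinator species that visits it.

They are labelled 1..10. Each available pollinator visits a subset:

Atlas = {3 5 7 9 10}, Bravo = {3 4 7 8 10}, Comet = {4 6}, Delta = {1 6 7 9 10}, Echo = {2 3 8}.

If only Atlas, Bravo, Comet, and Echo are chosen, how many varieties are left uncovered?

1

Union of Atlas, Bravo, Comet, Echo = {2, 3, 4, 5, 6, 7, 8, 9, 10}.
Not covered: 1 — 1 variety.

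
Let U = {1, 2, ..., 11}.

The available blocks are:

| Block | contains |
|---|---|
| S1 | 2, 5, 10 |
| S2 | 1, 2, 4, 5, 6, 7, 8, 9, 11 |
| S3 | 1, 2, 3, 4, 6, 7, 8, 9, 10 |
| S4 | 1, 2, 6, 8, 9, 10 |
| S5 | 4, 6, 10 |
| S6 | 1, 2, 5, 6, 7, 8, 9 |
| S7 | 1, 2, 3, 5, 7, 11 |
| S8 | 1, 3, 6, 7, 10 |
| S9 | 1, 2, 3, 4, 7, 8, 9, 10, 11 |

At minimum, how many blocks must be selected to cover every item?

2

S3 and S7 cover everything between them: the union {1, 2, 3, 4, 5, 6, 7, 8, 9, 10, 11} is all of U.
No single block has all 11 items (the largest, S2, has 9), so 2 is optimal.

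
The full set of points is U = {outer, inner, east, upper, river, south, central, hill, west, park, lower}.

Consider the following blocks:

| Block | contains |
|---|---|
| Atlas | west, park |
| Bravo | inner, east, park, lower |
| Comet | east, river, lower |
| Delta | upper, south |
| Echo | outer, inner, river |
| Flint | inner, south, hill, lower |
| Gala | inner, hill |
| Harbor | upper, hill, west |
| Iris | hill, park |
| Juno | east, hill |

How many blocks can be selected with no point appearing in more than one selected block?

4

Atlas, Delta, Echo, Juno are pairwise disjoint (Atlas={west,park}; Delta={upper,south}; Echo={outer,inner,river}; Juno={east,hill}).
Every remaining block overlaps one of these, and no 5 of the listed blocks are pairwise disjoint, so 4 is the maximum.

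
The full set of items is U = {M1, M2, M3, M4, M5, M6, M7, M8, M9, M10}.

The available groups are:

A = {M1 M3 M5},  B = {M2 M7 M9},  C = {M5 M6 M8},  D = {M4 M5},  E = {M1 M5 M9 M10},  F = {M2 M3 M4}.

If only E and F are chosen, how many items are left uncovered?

Union of E, F = {M1, M2, M3, M4, M5, M9, M10}.
Not covered: M6, M7, M8 — 3 items.

3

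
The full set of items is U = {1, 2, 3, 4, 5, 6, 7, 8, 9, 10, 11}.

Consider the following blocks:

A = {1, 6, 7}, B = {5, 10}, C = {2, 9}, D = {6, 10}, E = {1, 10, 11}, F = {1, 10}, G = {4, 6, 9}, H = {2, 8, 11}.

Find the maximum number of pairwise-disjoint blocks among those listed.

F, G, H are pairwise disjoint (F={1,10}; G={4,6,9}; H={2,8,11}).
Every remaining block overlaps one of these, and no 4 of the listed blocks are pairwise disjoint, so 3 is the maximum.

3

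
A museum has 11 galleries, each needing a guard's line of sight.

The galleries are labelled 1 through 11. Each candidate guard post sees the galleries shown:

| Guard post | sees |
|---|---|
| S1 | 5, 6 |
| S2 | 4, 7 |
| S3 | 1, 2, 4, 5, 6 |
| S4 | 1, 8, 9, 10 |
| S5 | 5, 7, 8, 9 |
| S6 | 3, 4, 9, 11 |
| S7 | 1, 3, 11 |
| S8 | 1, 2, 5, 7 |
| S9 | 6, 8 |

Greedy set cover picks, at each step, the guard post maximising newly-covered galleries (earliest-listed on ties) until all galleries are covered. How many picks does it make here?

4

Greedy: pick S3 (covers 5 new) → pick S4 (covers 3 new) → pick S6 (covers 2 new) → pick S2 (covers 1 new). Total picks: 4.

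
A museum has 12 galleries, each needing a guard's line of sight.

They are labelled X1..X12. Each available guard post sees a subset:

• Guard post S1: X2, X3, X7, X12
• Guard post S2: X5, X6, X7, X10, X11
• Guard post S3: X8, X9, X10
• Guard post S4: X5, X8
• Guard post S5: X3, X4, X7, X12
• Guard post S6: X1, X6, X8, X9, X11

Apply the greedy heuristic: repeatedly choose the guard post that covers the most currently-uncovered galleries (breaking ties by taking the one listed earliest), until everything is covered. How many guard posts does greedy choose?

Greedy: pick S2 (covers 5 new) → pick S1 (covers 3 new) → pick S6 (covers 3 new) → pick S5 (covers 1 new). Total picks: 4.

4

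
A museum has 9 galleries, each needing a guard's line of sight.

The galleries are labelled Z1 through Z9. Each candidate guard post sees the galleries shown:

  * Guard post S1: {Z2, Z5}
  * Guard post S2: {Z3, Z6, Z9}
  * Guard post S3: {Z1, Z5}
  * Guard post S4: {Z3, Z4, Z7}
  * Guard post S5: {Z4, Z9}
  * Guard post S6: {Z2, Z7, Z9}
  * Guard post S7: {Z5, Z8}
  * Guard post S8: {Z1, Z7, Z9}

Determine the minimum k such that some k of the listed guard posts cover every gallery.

5

Take {S2, S4, S6, S7, S8}. Their union is {Z1, Z2, Z3, Z4, Z5, Z6, Z7, Z8, Z9}, which is all 9 galleries.
No 4 of the 8 guard posts cover everything (all 70 combinations miss at least one gallery), so 5 is optimal.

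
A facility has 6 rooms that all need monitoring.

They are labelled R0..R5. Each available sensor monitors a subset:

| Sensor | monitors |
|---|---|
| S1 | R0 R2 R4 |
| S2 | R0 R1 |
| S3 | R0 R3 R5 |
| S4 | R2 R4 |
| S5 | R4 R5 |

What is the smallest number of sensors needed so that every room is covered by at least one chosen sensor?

Take {S2, S3, S4}. Their union is {R0, R1, R2, R3, R4, R5}, which is all 6 rooms.
Only S2 contains R1, so S2 is forced; the remaining 4 rooms need at least 2 more sensors (each remaining sensor adds at most 2) — so at least 3 sensors are needed, and 3 is optimal.

3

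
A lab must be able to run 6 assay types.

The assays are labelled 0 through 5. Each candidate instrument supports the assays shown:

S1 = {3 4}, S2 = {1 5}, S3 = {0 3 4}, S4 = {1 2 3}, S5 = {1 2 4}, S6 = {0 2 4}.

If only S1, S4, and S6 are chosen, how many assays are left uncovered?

Union of S1, S4, S6 = {0, 1, 2, 3, 4}.
Not covered: 5 — 1 assay.

1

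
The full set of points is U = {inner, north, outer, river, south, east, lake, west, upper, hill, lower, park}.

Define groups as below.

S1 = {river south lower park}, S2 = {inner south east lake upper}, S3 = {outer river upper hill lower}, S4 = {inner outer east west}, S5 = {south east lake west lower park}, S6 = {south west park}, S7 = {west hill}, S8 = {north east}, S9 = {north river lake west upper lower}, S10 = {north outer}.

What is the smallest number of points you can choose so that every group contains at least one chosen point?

The 4 points {north, river, lake, west} hit every group.
No choice of 3 points meets every group, so 4 is the minimum.

4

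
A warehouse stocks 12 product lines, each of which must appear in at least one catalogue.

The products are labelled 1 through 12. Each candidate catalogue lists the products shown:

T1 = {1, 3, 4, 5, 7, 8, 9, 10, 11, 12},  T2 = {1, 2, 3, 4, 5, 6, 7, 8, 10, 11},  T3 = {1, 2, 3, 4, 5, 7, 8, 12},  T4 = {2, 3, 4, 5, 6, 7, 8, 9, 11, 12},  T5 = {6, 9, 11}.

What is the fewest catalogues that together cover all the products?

2

T1 and T2 together: T1 ∪ T2 = {1, 2, 3, 4, 5, 6, 7, 8, 9, 10, 11, 12} — every product is covered.
No single catalogue has all 12 products (the largest, T1, has 10), so 2 is optimal.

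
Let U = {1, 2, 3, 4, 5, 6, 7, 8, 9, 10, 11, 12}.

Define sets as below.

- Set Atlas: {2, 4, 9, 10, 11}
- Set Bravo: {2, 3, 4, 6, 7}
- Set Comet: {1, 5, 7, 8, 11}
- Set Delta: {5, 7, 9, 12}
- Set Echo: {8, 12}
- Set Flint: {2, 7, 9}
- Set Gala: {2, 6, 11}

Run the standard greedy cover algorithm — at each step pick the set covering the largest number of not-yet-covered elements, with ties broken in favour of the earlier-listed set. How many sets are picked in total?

Greedy: pick Atlas (covers 5 new) → pick Comet (covers 4 new) → pick Bravo (covers 2 new) → pick Delta (covers 1 new). Total picks: 4.

4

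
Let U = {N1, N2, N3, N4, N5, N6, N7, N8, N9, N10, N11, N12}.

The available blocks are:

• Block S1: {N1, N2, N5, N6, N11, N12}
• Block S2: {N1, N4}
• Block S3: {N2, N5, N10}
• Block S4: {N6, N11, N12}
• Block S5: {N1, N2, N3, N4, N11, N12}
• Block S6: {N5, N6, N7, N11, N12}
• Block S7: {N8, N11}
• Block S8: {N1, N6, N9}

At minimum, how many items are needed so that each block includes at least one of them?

3

Take H = {N1, N10, N11}. Each listed block contains at least one of these, so H is a hitting set of size 3.
The blocks S3, S7, S8 are pairwise disjoint, so any hitting set needs a separate item for each — at least 3. Hence 3 is optimal.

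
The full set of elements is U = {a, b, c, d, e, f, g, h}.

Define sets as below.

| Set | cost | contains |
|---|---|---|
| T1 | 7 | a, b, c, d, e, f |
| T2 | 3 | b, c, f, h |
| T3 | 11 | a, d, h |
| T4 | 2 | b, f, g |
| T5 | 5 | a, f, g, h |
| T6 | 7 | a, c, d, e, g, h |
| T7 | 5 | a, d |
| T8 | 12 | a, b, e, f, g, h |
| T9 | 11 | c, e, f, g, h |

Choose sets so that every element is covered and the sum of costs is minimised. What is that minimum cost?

9

T4, T6 together cover every element (T4 ∪ T6 = {a, b, c, d, e, f, g, h}); total cost 2 + 7 = 9.
No covering selection has total cost below 9.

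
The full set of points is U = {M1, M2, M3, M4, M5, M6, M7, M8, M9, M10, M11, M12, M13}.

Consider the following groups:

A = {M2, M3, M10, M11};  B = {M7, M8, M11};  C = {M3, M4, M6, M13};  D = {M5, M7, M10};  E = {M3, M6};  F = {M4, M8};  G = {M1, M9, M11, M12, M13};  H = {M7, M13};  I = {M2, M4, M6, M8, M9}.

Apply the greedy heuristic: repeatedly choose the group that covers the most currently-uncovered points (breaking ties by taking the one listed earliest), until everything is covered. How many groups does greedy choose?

Greedy: pick G (covers 5 new) → pick I (covers 4 new) → pick D (covers 3 new) → pick A (covers 1 new). Total picks: 4.

4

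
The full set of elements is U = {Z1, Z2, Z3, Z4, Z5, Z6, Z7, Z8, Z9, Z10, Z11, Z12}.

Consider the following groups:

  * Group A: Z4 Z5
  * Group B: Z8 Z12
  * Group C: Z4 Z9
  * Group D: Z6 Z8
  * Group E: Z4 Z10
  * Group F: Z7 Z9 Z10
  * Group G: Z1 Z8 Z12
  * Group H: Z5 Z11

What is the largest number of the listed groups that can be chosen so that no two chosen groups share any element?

3

A, D, F are pairwise disjoint (A={Z4,Z5}; D={Z6,Z8}; F={Z7,Z9,Z10}).
Every remaining group overlaps one of these, and no 4 of the listed groups are pairwise disjoint, so 3 is the maximum.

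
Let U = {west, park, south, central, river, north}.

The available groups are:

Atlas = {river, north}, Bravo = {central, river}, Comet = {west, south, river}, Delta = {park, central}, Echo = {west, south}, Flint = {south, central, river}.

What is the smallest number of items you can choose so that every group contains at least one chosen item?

3

The 3 items {south, central, north} hit every group.
The groups Atlas, Delta, Echo are pairwise disjoint, so any hitting set needs a separate item for each — at least 3. Hence 3 is optimal.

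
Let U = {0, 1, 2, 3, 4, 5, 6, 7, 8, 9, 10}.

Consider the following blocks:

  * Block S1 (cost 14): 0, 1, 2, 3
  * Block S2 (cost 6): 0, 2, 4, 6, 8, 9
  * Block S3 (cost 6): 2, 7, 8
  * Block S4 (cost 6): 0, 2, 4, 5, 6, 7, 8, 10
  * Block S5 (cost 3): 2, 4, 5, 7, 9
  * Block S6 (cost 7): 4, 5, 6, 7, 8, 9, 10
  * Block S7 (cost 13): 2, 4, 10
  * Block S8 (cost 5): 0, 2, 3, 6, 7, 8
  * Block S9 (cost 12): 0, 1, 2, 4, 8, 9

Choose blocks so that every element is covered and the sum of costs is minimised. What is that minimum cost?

21

S1, S6 together cover every element (S1 ∪ S6 = {0, 1, 2, 3, 4, 5, 6, 7, 8, 9, 10}); total cost 14 + 7 = 21.
The greedy pick S5, S8, S4, S9 costs 26; no covering selection beats 21.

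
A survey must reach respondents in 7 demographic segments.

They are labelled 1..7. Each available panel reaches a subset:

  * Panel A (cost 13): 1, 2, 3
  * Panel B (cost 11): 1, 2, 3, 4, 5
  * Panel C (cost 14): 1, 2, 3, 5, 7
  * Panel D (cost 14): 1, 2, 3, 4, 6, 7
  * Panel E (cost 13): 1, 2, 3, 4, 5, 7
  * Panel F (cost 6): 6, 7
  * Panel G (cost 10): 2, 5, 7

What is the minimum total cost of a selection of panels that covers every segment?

B, F together cover every segment (B ∪ F = {1, 2, 3, 4, 5, 6, 7}); total cost 11 + 6 = 17.
The greedy pick E, F costs 19; no covering selection beats 17.

17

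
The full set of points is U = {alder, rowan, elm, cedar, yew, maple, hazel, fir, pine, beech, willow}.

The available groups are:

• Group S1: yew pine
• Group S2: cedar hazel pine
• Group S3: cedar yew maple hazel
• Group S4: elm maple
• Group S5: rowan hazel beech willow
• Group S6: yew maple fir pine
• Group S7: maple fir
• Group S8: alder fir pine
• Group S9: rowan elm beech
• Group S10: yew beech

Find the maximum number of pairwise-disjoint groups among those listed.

3

S2, S7, S9 are pairwise disjoint (S2={cedar,hazel,pine}; S7={maple,fir}; S9={rowan,elm,beech}).
Every remaining group overlaps one of these, and no 4 of the listed groups are pairwise disjoint, so 3 is the maximum.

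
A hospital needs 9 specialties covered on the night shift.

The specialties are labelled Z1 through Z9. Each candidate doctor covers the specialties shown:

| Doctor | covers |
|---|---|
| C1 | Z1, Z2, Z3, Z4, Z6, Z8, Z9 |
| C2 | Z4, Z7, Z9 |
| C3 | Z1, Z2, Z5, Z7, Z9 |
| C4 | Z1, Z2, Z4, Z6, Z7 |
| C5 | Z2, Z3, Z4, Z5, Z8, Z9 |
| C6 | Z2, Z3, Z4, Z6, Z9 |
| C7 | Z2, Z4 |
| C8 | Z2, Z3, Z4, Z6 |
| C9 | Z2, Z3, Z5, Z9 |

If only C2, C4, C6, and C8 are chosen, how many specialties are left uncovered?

Union of C2, C4, C6, C8 = {Z1, Z2, Z3, Z4, Z6, Z7, Z9}.
Not covered: Z5, Z8 — 2 specialties.

2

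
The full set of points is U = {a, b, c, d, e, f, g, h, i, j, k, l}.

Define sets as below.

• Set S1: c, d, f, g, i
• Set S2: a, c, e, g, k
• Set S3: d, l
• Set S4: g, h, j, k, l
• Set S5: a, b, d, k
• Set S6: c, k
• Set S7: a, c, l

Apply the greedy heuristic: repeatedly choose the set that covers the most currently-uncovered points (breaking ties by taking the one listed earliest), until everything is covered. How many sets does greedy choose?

Greedy: pick S1 (covers 5 new) → pick S4 (covers 4 new) → pick S2 (covers 2 new) → pick S5 (covers 1 new). Total picks: 4.

4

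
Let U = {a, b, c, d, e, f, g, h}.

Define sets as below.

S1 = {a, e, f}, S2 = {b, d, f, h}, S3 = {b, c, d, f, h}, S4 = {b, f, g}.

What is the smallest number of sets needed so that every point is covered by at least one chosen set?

3

Take {S1, S3, S4}. Their union is {a, b, c, d, e, f, g, h}, which is all 8 points.
Only S1 contains a, so S1 is forced; the remaining 5 points need at least 2 more sets (each remaining set adds at most 4) — so at least 3 sets are needed, and 3 is optimal.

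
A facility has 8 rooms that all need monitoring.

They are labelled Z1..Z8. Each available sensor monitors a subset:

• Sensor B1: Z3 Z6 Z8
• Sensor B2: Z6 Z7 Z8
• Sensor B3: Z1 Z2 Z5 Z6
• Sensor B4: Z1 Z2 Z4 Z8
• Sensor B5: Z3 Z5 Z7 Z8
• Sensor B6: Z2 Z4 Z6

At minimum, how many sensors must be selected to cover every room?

Take {B3, B5, B6}. Their union is {Z1, Z2, Z3, Z4, Z5, Z6, Z7, Z8}, which is all 8 rooms.
No 2 of the 6 sensors cover everything (all 15 combinations miss at least one room), so 3 is optimal.

3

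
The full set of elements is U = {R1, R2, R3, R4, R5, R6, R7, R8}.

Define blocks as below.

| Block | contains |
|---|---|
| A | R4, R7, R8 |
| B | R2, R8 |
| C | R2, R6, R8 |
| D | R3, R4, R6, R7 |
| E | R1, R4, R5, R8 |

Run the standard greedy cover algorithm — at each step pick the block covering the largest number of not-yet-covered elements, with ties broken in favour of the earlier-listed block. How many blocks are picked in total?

Greedy: pick D (covers 4 new) → pick E (covers 3 new) → pick B (covers 1 new). Total picks: 3.

3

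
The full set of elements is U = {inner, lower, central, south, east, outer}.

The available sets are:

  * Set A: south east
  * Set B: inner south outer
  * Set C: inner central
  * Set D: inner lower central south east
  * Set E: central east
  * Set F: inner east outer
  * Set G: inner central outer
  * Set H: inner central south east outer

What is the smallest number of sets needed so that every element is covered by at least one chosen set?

D and H together: D ∪ H = {inner, lower, central, south, east, outer} — every element is covered.
No single set has all 6 elements (the largest, D, has 5), so 2 is optimal.

2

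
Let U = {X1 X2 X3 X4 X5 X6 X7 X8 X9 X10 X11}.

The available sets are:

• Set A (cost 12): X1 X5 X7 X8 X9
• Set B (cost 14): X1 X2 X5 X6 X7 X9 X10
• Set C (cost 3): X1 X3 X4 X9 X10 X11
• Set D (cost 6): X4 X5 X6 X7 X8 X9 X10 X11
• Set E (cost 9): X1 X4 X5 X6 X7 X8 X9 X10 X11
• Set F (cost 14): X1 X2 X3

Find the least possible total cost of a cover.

D, F together cover every point (D ∪ F = {X1, X2, X3, X4, X5, X6, X7, X8, X9, X10, X11}); total cost 6 + 14 = 20.
The greedy pick C, D, B costs 23; no covering selection beats 20.

20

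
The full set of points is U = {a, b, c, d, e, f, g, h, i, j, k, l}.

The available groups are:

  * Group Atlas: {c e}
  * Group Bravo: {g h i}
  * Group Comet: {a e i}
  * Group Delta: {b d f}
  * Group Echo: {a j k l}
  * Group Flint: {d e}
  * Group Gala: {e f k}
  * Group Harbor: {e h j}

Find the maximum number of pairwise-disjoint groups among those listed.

4

Atlas, Bravo, Delta, Echo are pairwise disjoint (Atlas={c,e}; Bravo={g,h,i}; Delta={b,d,f}; Echo={a,j,k,l}).
Every remaining group overlaps one of these, and no 5 of the listed groups are pairwise disjoint, so 4 is the maximum.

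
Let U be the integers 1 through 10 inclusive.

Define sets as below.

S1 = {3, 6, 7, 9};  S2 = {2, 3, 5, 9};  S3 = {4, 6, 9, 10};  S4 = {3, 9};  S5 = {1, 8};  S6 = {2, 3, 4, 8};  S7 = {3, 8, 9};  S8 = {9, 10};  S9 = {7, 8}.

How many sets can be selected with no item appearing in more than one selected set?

2

S4, S9 are pairwise disjoint (S4={3,9}; S9={7,8}).
Every remaining set overlaps one of these, and no 3 of the listed sets are pairwise disjoint, so 2 is the maximum.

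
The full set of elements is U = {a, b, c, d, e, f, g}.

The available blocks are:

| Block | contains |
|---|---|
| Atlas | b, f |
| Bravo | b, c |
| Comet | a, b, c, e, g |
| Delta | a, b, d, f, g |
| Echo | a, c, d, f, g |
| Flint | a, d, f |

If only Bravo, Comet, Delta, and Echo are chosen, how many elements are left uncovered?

Union of Bravo, Comet, Delta, Echo = {a, b, c, d, e, f, g} — that's every element, so 0 are uncovered.

0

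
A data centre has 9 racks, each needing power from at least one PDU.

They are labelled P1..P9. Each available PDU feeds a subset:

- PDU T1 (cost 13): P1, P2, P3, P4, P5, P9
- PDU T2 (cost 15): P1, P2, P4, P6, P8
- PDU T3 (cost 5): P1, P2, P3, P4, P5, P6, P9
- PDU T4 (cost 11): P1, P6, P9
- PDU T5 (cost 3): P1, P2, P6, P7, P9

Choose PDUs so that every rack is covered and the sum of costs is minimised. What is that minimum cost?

T2, T3, T5 together cover every rack (T2 ∪ T3 ∪ T5 = {P1, P2, P3, P4, P5, P6, P7, P8, P9}); total cost 15 + 5 + 3 = 23.
No covering selection has total cost below 23.

23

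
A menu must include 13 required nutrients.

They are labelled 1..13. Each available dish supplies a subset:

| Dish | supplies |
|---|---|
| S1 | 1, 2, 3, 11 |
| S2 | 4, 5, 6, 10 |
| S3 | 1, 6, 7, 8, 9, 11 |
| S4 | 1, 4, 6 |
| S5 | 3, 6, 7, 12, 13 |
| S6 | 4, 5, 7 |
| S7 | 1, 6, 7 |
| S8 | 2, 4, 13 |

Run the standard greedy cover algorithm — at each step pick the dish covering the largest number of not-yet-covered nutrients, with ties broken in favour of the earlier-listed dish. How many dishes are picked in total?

4

Greedy: pick S3 (covers 6 new) → pick S2 (covers 3 new) → pick S5 (covers 3 new) → pick S1 (covers 1 new). Total picks: 4.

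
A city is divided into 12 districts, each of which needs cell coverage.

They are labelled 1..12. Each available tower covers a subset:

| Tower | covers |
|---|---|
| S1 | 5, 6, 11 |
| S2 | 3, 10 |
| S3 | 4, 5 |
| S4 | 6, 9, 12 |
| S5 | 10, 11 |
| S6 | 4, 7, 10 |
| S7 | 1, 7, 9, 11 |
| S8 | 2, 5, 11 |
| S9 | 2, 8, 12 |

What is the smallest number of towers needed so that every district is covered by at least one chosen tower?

S1 and S2 and S6 and S7 and S9 together: S1 ∪ S2 ∪ S6 ∪ S7 ∪ S9 = {1, 2, 3, 4, 5, 6, 7, 8, 9, 10, 11, 12} — every district is covered.
No 4 of the 9 towers cover everything (all 126 combinations miss at least one district), so 5 is optimal.

5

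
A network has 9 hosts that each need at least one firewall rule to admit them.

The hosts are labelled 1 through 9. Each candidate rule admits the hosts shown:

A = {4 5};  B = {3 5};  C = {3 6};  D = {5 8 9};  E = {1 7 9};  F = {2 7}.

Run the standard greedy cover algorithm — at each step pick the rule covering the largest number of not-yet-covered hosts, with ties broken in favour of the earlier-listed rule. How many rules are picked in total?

Greedy: pick D (covers 3 new) → pick C (covers 2 new) → pick E (covers 2 new) → pick A (covers 1 new) → pick F (covers 1 new). Total picks: 5.

5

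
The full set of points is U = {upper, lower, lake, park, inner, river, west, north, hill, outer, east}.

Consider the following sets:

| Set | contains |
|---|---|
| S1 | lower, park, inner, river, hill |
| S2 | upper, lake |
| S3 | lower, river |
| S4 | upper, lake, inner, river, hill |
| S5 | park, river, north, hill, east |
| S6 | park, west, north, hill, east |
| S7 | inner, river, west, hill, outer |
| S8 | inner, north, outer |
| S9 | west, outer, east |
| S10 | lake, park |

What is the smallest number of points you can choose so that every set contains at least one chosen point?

Take H = {lower, lake, inner, east}. Each listed set contains at least one of these, so H is a hitting set of size 4.
No choice of 3 points meets every set, so 4 is the minimum.

4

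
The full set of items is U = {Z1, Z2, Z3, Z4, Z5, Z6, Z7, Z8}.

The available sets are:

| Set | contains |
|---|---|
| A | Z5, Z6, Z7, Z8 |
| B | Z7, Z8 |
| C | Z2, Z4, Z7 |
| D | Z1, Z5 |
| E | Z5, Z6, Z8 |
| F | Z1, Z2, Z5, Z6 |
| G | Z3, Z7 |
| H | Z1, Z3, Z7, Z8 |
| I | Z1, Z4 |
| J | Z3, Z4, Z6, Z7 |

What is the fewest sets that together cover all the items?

Take {B, F, J}. Their union is {Z1, Z2, Z3, Z4, Z5, Z6, Z7, Z8}, which is all 8 items.
No 2 of the 10 sets cover everything (all 45 combinations miss at least one item), so 3 is optimal.

3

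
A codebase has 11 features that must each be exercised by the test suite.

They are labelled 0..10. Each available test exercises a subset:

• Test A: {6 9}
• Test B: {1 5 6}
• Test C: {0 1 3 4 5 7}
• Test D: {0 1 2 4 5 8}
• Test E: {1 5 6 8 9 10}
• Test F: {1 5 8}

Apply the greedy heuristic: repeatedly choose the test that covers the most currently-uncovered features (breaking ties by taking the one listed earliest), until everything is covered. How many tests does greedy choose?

3

Greedy: pick C (covers 6 new) → pick E (covers 4 new) → pick D (covers 1 new). Total picks: 3.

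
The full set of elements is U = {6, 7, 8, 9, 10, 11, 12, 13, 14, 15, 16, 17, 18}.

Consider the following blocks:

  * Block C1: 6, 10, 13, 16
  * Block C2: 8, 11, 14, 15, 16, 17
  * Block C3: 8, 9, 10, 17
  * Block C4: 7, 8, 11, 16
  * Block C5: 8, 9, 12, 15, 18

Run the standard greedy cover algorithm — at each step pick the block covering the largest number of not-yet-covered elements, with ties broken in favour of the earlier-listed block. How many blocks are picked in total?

Greedy: pick C2 (covers 6 new) → pick C1 (covers 3 new) → pick C5 (covers 3 new) → pick C4 (covers 1 new). Total picks: 4.

4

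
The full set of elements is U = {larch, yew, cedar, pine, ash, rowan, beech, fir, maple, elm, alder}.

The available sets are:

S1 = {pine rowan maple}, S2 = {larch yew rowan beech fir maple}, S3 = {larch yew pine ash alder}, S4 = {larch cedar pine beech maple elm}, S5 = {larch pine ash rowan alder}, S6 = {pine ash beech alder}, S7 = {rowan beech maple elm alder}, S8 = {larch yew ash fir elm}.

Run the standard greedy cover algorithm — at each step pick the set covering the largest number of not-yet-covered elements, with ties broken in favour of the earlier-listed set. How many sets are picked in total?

Greedy: pick S2 (covers 6 new) → pick S3 (covers 3 new) → pick S4 (covers 2 new). Total picks: 3.

3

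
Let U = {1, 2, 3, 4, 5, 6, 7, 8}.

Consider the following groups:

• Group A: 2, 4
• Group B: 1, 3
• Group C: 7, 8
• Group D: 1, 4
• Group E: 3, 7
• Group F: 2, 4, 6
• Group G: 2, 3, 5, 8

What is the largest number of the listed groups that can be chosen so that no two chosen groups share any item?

3

A, B, C are pairwise disjoint (A={2,4}; B={1,3}; C={7,8}).
Every remaining group overlaps one of these, and no 4 of the listed groups are pairwise disjoint, so 3 is the maximum.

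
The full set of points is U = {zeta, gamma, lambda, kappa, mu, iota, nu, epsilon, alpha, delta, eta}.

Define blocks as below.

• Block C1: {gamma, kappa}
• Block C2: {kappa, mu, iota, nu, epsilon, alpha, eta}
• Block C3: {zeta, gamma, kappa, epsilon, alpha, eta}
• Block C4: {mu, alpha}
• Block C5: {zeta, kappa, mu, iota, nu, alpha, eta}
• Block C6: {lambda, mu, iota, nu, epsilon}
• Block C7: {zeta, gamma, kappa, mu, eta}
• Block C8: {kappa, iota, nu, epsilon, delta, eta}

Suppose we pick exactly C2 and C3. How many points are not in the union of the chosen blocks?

Union of C2, C3 = {zeta, gamma, kappa, mu, iota, nu, epsilon, alpha, eta}.
Not covered: lambda, delta — 2 points.

2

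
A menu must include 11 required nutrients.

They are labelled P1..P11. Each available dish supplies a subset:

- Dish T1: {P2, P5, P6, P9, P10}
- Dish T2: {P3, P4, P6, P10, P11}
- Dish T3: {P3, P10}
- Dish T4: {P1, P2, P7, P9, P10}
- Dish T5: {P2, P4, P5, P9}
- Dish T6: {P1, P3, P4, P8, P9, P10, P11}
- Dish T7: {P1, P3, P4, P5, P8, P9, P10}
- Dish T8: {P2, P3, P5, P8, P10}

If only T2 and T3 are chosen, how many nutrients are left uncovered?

6

Union of T2, T3 = {P3, P4, P6, P10, P11}.
Not covered: P1, P2, P5, P7, P8, P9 — 6 nutrients.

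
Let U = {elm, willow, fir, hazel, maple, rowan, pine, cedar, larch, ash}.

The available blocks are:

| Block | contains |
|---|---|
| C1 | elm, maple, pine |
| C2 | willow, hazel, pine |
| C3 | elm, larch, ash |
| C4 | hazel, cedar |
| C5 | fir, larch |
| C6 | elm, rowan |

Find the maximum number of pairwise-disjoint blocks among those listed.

C2, C5, C6 are pairwise disjoint (C2={willow,hazel,pine}; C5={fir,larch}; C6={elm,rowan}).
Every remaining block overlaps one of these, and no 4 of the listed blocks are pairwise disjoint, so 3 is the maximum.

3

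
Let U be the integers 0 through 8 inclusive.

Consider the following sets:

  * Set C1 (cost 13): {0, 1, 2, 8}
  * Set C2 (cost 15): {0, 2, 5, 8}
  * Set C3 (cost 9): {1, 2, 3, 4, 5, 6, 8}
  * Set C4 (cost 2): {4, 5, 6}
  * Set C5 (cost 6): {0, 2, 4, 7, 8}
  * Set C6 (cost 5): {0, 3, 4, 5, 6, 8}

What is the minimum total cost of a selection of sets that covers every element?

C3, C5 together cover every element (C3 ∪ C5 = {0, 1, 2, 3, 4, 5, 6, 7, 8}); total cost 9 + 6 = 15.
The greedy pick C4, C5, C3 costs 17; no covering selection beats 15.

15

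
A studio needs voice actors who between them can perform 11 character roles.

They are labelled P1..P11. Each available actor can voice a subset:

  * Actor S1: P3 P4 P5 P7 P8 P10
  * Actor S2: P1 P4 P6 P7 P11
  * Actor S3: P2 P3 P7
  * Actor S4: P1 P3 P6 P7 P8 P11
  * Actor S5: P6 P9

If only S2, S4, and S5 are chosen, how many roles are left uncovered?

Union of S2, S4, S5 = {P1, P3, P4, P6, P7, P8, P9, P11}.
Not covered: P2, P5, P10 — 3 roles.

3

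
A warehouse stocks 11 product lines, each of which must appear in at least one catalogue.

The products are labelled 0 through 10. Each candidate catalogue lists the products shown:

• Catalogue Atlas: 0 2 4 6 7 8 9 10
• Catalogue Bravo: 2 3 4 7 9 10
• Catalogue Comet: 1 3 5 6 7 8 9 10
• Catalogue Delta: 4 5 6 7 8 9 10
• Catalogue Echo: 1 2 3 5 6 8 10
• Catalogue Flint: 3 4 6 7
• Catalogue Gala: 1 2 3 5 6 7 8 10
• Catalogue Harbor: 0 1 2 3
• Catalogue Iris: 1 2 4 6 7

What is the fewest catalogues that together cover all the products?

2

Take {Atlas, Echo}. Their union is {0, 1, 2, 3, 4, 5, 6, 7, 8, 9, 10}, which is all 11 products.
No single catalogue has all 11 products (the largest, Atlas, has 8), so 2 is optimal.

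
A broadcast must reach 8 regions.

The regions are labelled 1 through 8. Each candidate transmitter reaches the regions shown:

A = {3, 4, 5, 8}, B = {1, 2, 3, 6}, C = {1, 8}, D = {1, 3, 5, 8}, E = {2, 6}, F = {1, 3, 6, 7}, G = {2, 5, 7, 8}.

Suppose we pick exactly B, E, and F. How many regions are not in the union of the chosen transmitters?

Union of B, E, F = {1, 2, 3, 6, 7}.
Not covered: 4, 5, 8 — 3 regions.

3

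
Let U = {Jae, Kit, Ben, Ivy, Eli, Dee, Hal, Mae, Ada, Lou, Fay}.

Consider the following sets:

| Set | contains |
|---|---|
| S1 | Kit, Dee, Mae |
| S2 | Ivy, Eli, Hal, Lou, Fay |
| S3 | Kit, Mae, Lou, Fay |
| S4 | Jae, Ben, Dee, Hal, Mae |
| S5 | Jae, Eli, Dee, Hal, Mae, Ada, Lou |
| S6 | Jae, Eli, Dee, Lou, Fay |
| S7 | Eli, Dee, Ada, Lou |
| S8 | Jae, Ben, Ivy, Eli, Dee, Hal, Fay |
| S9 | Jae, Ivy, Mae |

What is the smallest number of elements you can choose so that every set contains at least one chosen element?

2

Take H = {Eli, Mae}. Each listed set contains at least one of these, so H is a hitting set of size 2.
The sets S1, S2 are pairwise disjoint, so any hitting set needs a separate element for each — at least 2. Hence 2 is optimal.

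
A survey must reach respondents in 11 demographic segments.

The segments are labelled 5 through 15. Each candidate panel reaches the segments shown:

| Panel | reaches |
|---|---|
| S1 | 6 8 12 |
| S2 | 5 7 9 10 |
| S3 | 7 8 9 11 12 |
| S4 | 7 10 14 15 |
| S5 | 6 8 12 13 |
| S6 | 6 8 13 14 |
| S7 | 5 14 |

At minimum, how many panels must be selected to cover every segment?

S3 and S4 and S5 and S7 together: S3 ∪ S4 ∪ S5 ∪ S7 = {5, 6, 7, 8, 9, 10, 11, 12, 13, 14, 15} — every segment is covered.
No 3 of the 7 panels cover everything (all 35 combinations miss at least one segment), so 4 is optimal.

4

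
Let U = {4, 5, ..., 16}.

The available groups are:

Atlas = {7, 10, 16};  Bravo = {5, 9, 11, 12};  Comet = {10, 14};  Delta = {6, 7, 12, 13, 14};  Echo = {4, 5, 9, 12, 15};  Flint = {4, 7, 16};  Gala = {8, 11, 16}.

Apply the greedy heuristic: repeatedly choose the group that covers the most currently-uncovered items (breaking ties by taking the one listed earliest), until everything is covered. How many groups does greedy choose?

4

Greedy: pick Delta (covers 5 new) → pick Echo (covers 4 new) → pick Gala (covers 3 new) → pick Atlas (covers 1 new). Total picks: 4.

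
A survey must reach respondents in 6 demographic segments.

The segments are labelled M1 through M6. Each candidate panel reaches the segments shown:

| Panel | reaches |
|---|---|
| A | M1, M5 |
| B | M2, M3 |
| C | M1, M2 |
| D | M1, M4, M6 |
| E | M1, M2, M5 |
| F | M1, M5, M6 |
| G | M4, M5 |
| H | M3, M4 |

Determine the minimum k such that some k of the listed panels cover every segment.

B and D and F together: B ∪ D ∪ F = {M1, M2, M3, M4, M5, M6} — every segment is covered.
No 2 of the 8 panels cover everything (all 28 combinations miss at least one segment), so 3 is optimal.

3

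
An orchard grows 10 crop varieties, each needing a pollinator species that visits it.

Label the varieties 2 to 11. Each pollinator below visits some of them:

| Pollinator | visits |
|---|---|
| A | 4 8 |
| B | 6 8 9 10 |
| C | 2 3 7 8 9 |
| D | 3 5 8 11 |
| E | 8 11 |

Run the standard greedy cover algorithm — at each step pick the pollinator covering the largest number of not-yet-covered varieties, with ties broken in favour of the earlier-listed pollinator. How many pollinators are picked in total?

Greedy: pick C (covers 5 new) → pick B (covers 2 new) → pick D (covers 2 new) → pick A (covers 1 new). Total picks: 4.

4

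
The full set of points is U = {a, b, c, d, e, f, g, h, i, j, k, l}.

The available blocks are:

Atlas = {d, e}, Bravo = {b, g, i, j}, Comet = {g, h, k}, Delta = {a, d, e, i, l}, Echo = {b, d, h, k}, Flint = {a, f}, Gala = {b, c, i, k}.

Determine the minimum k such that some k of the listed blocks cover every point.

Bravo, Comet, Delta, Flint, and Gala cover everything between them: the union {a, b, c, d, e, f, g, h, i, j, k, l} is all of U.
No 4 of the 7 blocks cover everything (all 35 combinations miss at least one point), so 5 is optimal.

5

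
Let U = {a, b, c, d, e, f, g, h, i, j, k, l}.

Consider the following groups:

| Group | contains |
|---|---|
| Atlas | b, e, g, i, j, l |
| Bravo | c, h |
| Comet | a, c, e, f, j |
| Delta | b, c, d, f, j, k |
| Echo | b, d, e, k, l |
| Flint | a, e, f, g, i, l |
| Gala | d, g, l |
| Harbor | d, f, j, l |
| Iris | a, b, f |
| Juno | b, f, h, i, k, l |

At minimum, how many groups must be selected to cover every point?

3

Comet, Gala, and Juno cover everything between them: the union {a, b, c, d, e, f, g, h, i, j, k, l} is all of U.
No 2 of the 10 groups cover everything (all 45 combinations miss at least one point), so 3 is optimal.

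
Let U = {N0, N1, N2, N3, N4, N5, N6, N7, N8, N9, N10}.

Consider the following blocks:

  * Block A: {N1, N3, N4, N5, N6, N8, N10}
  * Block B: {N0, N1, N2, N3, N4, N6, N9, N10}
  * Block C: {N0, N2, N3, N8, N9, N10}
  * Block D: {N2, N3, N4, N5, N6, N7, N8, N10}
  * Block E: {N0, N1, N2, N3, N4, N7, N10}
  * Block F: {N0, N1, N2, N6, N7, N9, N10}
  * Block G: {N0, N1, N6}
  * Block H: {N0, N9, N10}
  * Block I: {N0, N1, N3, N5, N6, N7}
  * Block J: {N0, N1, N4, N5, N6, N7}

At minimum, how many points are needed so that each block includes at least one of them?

2

Take T = {N0, N10}. Each listed block contains at least one of these, so T is a hitting set of size 2.
No single point lies in every block, so at least 2 are needed and 2 is optimal.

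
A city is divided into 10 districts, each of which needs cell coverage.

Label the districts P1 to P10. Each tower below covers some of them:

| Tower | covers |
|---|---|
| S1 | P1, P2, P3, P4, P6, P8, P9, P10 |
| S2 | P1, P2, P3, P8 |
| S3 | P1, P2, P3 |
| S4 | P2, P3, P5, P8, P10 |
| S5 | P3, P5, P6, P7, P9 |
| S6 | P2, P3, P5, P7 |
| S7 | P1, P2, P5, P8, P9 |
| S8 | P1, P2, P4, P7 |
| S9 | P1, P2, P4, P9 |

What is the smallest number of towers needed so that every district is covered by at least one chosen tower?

Take {S1, S6}. Their union is {P1, P2, P3, P4, P5, P6, P7, P8, P9, P10}, which is all 10 districts.
No single tower has all 10 districts (the largest, S1, has 8), so 2 is optimal.

2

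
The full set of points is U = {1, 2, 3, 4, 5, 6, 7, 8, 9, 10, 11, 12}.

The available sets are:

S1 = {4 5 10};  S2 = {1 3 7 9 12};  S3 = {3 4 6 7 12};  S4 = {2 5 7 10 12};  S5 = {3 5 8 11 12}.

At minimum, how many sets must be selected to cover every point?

4

S2 and S3 and S4 and S5 together: S2 ∪ S3 ∪ S4 ∪ S5 = {1, 2, 3, 4, 5, 6, 7, 8, 9, 10, 11, 12} — every point is covered.
Only S2 contains 1, so S2 is forced; the remaining 7 points need at least 3 more sets (each remaining set adds at most 3) — so at least 4 sets are needed, and 4 is optimal.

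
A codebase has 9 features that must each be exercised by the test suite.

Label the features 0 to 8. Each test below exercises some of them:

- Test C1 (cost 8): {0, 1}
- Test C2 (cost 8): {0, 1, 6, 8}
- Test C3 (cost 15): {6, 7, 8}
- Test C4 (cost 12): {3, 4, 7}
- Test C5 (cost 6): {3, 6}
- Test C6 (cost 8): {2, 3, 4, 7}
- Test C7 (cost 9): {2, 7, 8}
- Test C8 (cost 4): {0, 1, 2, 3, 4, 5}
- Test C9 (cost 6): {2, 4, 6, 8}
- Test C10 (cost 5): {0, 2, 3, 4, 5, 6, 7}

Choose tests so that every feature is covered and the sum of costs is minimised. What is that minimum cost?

13

C2, C10 together cover every feature (C2 ∪ C10 = {0, 1, 2, 3, 4, 5, 6, 7, 8}); total cost 8 + 5 = 13.
The greedy pick C8, C10, C9 costs 15; no covering selection beats 13.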